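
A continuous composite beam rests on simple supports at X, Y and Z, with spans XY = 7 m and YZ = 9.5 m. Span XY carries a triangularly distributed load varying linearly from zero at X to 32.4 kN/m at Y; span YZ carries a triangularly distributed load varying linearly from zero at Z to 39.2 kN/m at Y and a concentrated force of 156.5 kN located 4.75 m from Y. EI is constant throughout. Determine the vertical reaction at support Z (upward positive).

Take M_Y as the redundant. Released structure: two simple spans XY and YZ with a hinge at Y.
Rotations at Y on the released spans (each span's end-slope, ×1/EI):
  span XY: triangular load, peak 32.4: w₀L³/(45EI) = 247/EI
  span YZ: triangular load, peak 39.2: w₀L³/(45EI) = 746.9/EI
  span YZ: point load 156.5 at a = 4.75: Pab(L + b)/(6LEI) = 882.8/EI
  relative rotation θ_0 = (247 + 1630)/EI = 1877/EI
A unit hogging moment at Y produces rotation L₁/(3EI) + L₂/(3EI) = 5.5/EI.
Compatibility: M_Y·(L₁+L₂)/(3EI) = θ_0, giving M_Y = 341.2 kN·m (hogging).
Span YZ, ΣM about Z: R_Y^{YZ}·9.5 = 1923 + 341.2, so R_Y^{YZ} = 238.3 kN and R_Z = 342.7 − 238.3 = 104.4 kN.

R_Z = 104.4 kN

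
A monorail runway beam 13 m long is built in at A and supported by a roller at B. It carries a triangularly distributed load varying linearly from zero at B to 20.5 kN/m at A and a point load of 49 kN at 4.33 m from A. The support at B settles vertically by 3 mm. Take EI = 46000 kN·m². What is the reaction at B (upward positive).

R_B = 33.71 kN

Release the roller at B. Primary structure: cantilever fixed at A.
Deflection at B on the released cantilever, summing each load's contribution:
  triangular load, peak 20.5 at the fixed end: w₀L⁴/(30EI) = 19517/EI
  point load 49 at a = 4.33: Pa²(3L − a)/(6EI) = 5309/EI
  δ_0 = 24825/EI
Tip deflection under a unit load at B: L³/(3EI) = 732.3/EI.
With EI = 46000 kN·m²: δ_0 = 0.53968 m and δ_{BB} = 0.01592 m/kN.
Compatibility — the beam at B must follow the support down by 0.003 m: δ_0 − R_B·δ_{BB} = 0.003, so R_B = (0.53968 − 0.003)/0.01592 = 33.71 kN.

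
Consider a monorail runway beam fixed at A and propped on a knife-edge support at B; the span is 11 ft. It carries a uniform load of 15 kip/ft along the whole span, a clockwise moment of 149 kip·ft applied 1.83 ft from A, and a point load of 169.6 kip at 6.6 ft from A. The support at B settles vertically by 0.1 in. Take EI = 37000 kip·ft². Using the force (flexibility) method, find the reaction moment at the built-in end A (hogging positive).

Take the reaction at B as the redundant and release it; the primary structure is a cantilever fixed at A.
Free-end deflection of the primary structure under the applied loading (downward +):
  UDL 15: wL⁴/(8EI) = 27452/EI
  clockwise couple 149 at a = 1.83: M₀a(2L − a)/(2EI) = 2750/EI
  point load 169.6 at a = 6.6: Pa²(3L − a)/(6EI) = 32506/EI
  δ_0 = 62708/EI
Flexibility coefficient — unit upward force at B: δ_{BB} = L³/(3EI) = 443.7/EI.
With EI = 37000 kip·ft²: δ_0 = 1.6948 ft and δ_{BB} = 0.011991 ft/kip.
Compatibility — the beam at B must follow the support down by 0.008333 ft: δ_0 − R_B·δ_{BB} = 0.008333, so R_B = (1.6948 − 0.008333)/0.011991 = 140.6 kip.
Moment equilibrium about A: M_A = Σ(load moments about A) − R_B·L = 2176 − 140.6×11 = 628.8 kip·ft.

M_A = 628.8 kip·ft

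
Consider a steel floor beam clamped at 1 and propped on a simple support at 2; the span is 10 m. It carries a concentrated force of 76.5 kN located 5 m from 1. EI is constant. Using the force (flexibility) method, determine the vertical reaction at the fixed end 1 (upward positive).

R_1 = 52.59 kN

Choose R_2 as the redundant. The primary structure is the cantilever fixed at 1.
Downward deflection at the released point 2 due to the loads:
  point load 76.5 at a = 5: Pa²(3L − a)/(6EI) = 7969/EI
Tip deflection under a unit load at 2: L³/(3EI) = 333.3/EI.
The prop prevents deflection at 2: R_2 = δ_0/δ_{22} = 7969/333.3 = 23.91 kN.
Vertical equilibrium: R_1 = ΣP − R_2 = 76.5 − 23.91 = 52.59 kN.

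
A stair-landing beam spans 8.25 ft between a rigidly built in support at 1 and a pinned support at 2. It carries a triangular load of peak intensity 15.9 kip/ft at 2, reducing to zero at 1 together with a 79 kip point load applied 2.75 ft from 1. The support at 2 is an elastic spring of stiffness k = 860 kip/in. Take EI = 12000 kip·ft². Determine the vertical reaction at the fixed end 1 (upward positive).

Take the reaction at 2 as the redundant and release it; the primary structure is a cantilever fixed at 1.
Deflection at 2 on the released cantilever, summing each load's contribution:
  triangular load, peak 15.9 at the free end: 11w₀L⁴/(120EI) = 6752/EI
  point load 79 at a = 2.75: Pa²(3L − a)/(6EI) = 2191/EI
  δ_0 = 8942/EI
Tip deflection under a unit load at 2: L³/(3EI) = 187.2/EI.
With EI = 12000 kip·ft²: δ_0 = 0.74521 ft and δ_{22} = 0.015598 ft/kip.
Compatibility — the spring shortens by R_2/k under the reaction it provides: δ_0 − R_2·δ_{22} = R_2/k. With 1/k = 1/(860×12) ft/kip = 0.000097 ft/kip, R_2 = δ_0 / (δ_{22} + 1/k) = 0.74521 / (0.015598 + 0.000097) = 47.48 kip.
Vertical equilibrium: R_1 = ΣP − R_2 = 144.6 − 47.48 = 97.11 kip.

R_1 = 97.11 kip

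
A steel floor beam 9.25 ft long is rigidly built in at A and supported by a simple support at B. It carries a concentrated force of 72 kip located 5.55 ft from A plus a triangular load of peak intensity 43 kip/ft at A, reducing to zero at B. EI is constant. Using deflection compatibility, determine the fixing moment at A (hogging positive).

Remove the prop at B; the released (primary) structure is a cantilever built in at A.
Primary-structure tip deflection at B by superposition:
  point load 72 at a = 5.55: Pa²(3L − a)/(6EI) = 8206/EI
  triangular load, peak 43 at the fixed end: w₀L⁴/(30EI) = 10493/EI
  δ_0 = 18699/EI
Tip deflection under a unit load at B: L³/(3EI) = 263.8/EI.
Compatibility at B: δ_0 − R_B·δ_{BB} = 0, so R_B = 18699/263.8 = 70.88 kip.
Moment equilibrium about A: M_A = Σ(load moments about A) − R_B·L = 1013 − 70.88×9.25 = 357.2 kip·ft.

M_A = 357.2 kip·ft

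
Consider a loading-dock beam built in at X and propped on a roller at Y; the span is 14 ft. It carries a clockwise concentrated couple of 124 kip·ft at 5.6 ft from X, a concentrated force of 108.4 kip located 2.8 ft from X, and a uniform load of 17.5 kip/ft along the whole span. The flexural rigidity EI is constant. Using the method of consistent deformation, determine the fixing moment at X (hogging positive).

Release the roller at Y. Primary structure: cantilever fixed at X.
Primary-structure tip deflection at Y by superposition:
  clockwise couple 124 at a = 5.6: M₀a(2L − a)/(2EI) = 7777/EI
  point load 108.4 at a = 2.8: Pa²(3L − a)/(6EI) = 5552/EI
  UDL 17.5: wL⁴/(8EI) = 84035/EI
  δ_0 = 97365/EI
Flexibility coefficient — unit upward force at Y: δ_{YY} = L³/(3EI) = 914.7/EI.
The prop prevents deflection at Y: R_Y = δ_0/δ_{YY} = 97365/914.7 = 106.4 kip.
Moment equilibrium about X: M_X = Σ(load moments about X) − R_Y·L = 2143 − 106.4×14 = 652.2 kip·ft.

M_X = 652.2 kip·ft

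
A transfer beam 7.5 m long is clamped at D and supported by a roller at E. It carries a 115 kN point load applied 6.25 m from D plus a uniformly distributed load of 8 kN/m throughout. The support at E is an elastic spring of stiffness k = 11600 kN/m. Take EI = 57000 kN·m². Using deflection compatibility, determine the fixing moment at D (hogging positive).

M_D = 153.7 kN·m

Release the roller at E. Primary structure: cantilever fixed at D.
Free-end deflection of the primary structure under the applied loading (downward +):
  point load 115 at a = 6.25: Pa²(3L − a)/(6EI) = 12166/EI
  UDL 8: wL⁴/(8EI) = 3164/EI
  δ_0 = 15330/EI
Tip deflection under a unit load at E: L³/(3EI) = 140.6/EI.
With EI = 57000 kN·m²: δ_0 = 0.26895 m and δ_{EE} = 0.002467 m/kN.
Compatibility — the spring shortens by R_E/k under the reaction it provides: δ_0 − R_E·δ_{EE} = R_E/k. With 1/k = 0.000086 m/kN, R_E = δ_0 / (δ_{EE} + 1/k) = 0.26895 / (0.002467 + 0.000086) = 105.3 kN.
Moment equilibrium about D: M_D = Σ(load moments about D) − R_E·L = 943.8 − 105.3×7.5 = 153.7 kN·m.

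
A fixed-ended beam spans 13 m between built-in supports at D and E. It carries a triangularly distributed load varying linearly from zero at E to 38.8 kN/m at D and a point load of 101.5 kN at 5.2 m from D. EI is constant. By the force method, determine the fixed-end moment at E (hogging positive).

Release both end moments; the primary structure is a simply-supported span DE with redundants M_D and M_E.
End rotations of the released simple span under the applied load (×1/EI):
  at D: triangular load, peak 38.8: w₀L³/(45EI) = 1894/EI
  at E: triangular load, peak 38.8: 7w₀L³/(360EI) = 1658/EI
  at D: point load 101.5 at a = 5.2: Pab(L + b)/(6LEI) = 1098/EI
  at E: point load 101.5 at a = 5.2: Pab(L + a)/(6LEI) = 960.6/EI
  θ_D0 = 2992/EI,  θ_E0 = 2618/EI
Flexibility coefficients: a unit moment at one end gives L/(3EI) there and L/(6EI) at the far end, so f₁₁ = f₂₂ = 4.333/EI and f₁₂ = f₂₁ = 2.167/EI.
Compatibility — zero rotation at each built-in end:
  4.333 M_D + 2.167 M_E = 2992
  2.167 M_D + 4.333 M_E = 2618
Solving the pair gives M_D = 517.9 kN·m and M_E = 345.2 kN·m (hogging).

M_E = 345.2 kN·m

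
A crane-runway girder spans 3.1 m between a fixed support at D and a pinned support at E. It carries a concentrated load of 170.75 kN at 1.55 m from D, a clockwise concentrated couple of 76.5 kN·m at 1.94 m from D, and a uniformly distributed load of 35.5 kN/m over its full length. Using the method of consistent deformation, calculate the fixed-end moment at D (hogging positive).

M_D = 119.7 kN·m

Remove the prop at E; the released (primary) structure is a cantilever built in at D.
Deflection at E on the released cantilever, summing each load's contribution:
  point load 170.75 at a = 1.55: Pa²(3L − a)/(6EI) = 529.9/EI
  clockwise couple 76.5 at a = 1.94: M₀a(2L − a)/(2EI) = 316.1/EI
  UDL 35.5: wL⁴/(8EI) = 409.8/EI
  δ_0 = 1256/EI
Flexibility coefficient — unit upward force at E: δ_{EE} = L³/(3EI) = 9.93/EI.
The prop prevents deflection at E: R_E = δ_0/δ_{EE} = 1256/9.93 = 126.5 kN.
Moment equilibrium about D: M_D = Σ(load moments about D) − R_E·L = 511.7 − 126.5×3.1 = 119.7 kN·m.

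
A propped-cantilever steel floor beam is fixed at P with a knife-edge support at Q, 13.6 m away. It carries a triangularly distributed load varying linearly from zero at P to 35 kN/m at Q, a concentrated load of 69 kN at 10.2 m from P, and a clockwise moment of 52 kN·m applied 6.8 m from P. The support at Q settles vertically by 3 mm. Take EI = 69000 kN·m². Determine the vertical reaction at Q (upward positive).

R_Q = 178.6 kN

Release the roller at Q. Primary structure: cantilever fixed at P.
Primary-structure tip deflection at Q by superposition:
  triangular load, peak 35 at the free end: 11w₀L⁴/(120EI) = 109758/EI
  point load 69 at a = 10.2: Pa²(3L − a)/(6EI) = 36612/EI
  clockwise couple 52 at a = 6.8: M₀a(2L − a)/(2EI) = 3607/EI
  δ_0 = 149976/EI
Tip deflection under a unit load at Q: L³/(3EI) = 838.5/EI.
With EI = 69000 kN·m²: δ_0 = 2.1736 m and δ_{QQ} = 0.012152 m/kN.
Compatibility — the beam at Q must follow the support down by 0.003 m: δ_0 − R_Q·δ_{QQ} = 0.003, so R_Q = (2.1736 − 0.003)/0.012152 = 178.6 kN.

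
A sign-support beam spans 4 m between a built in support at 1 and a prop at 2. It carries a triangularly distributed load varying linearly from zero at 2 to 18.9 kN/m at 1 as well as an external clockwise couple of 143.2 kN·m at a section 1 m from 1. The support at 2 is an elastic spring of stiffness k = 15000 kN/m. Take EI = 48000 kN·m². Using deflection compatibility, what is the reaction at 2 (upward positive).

Choose R_2 as the redundant. The primary structure is the cantilever fixed at 1.
Free-end deflection of the primary structure under the applied loading (downward +):
  triangular load, peak 18.9 at the fixed end: w₀L⁴/(30EI) = 161.3/EI
  clockwise couple 143.2 at a = 1: M₀a(2L − a)/(2EI) = 501.2/EI
  δ_0 = 662.5/EI
Flexibility coefficient — unit upward force at 2: δ_{22} = L³/(3EI) = 21.33/EI.
With EI = 48000 kN·m²: δ_0 = 0.013802 m and δ_{22} = 0.000444 m/kN.
Compatibility — the spring shortens by R_2/k under the reaction it provides: δ_0 − R_2·δ_{22} = R_2/k. With 1/k = 0.000067 m/kN, R_2 = δ_0 / (δ_{22} + 1/k) = 0.013802 / (0.000444 + 0.000067) = 27 kN.

R_2 = 27 kN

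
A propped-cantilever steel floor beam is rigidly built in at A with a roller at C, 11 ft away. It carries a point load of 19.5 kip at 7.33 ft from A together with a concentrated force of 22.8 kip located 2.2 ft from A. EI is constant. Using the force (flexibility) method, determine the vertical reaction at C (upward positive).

Take the reaction at C as the redundant and release it; the primary structure is a cantilever fixed at A.
Deflection at C on the released cantilever, summing each load's contribution:
  point load 19.5 at a = 7.33: Pa²(3L − a)/(6EI) = 4482/EI
  point load 22.8 at a = 2.2: Pa²(3L − a)/(6EI) = 566.5/EI
  δ_0 = 5049/EI
Flexibility coefficient — unit upward force at C: δ_{CC} = L³/(3EI) = 443.7/EI.
Compatibility at C: δ_0 − R_C·δ_{CC} = 0, so R_C = 5049/443.7 = 11.38 kip.

R_C = 11.38 kip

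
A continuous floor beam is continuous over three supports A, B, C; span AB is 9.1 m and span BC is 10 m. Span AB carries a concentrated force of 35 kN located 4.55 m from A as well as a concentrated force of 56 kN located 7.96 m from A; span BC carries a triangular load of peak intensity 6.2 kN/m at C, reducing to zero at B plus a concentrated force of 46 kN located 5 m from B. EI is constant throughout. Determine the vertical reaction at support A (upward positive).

R_A = 11.61 kN

Insert a hinge at B; M_B is the redundant, and each span becomes simply supported.
Discontinuity in slope at B on the released structure — sum the simple-span end rotations:
  span AB: point load 35 at a = 4.55: Pab(L + a)/(6LEI) = 181.1/EI
  span AB: point load 56 at a = 7.96: Pab(L + a)/(6LEI) = 158.8/EI
  span BC: triangular load, peak 6.2: 7w₀L³/(360EI) = 120.6/EI
  span BC: point load 46 at a = 5: Pab(L + b)/(6LEI) = 287.5/EI
  relative rotation θ_0 = (339.9 + 408.1)/EI = 748/EI
A unit hogging moment at B produces rotation L₁/(3EI) + L₂/(3EI) = 6.367/EI.
Compatibility: M_B·(L₁+L₂)/(3EI) = θ_0, giving M_B = 117.5 kN·m (hogging).
Span AB, ΣM about A with M_B applied at B: R_B^{AB}·9.1 = 605 + 117.5, so R_B^{AB} = 79.39 kN and R_A = 91 − 79.39 = 11.61 kN.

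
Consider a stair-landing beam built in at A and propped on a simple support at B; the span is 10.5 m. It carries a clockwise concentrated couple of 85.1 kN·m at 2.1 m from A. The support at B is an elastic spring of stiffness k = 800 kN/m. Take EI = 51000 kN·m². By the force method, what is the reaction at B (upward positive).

Choose R_B as the redundant. The primary structure is the cantilever fixed at A.
Downward deflection at the released point B due to the loads:
  clockwise couple 85.1 at a = 2.1: M₀a(2L − a)/(2EI) = 1689/EI
Flexibility coefficient — unit upward force at B: δ_{BB} = L³/(3EI) = 385.9/EI.
With EI = 51000 kN·m²: δ_0 = 0.033114 m and δ_{BB} = 0.007566 m/kN.
Compatibility — the spring shortens by R_B/k under the reaction it provides: δ_0 − R_B·δ_{BB} = R_B/k. With 1/k = 0.00125 m/kN, R_B = δ_0 / (δ_{BB} + 1/k) = 0.033114 / (0.007566 + 0.00125) = 3.756 kN.

R_B = 3.756 kN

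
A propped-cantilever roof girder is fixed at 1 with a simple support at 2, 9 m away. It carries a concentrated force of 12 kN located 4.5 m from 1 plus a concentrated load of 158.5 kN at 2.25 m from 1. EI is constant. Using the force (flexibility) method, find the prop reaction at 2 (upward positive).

Release the roller at 2. Primary structure: cantilever fixed at 1.
Downward deflection at the released point 2 due to the loads:
  point load 12 at a = 4.5: Pa²(3L − a)/(6EI) = 911.2/EI
  point load 158.5 at a = 2.25: Pa²(3L − a)/(6EI) = 3310/EI
  δ_0 = 4221/EI
Tip deflection under a unit load at 2: L³/(3EI) = 243/EI.
Compatibility at 2: δ_0 − R_2·δ_{22} = 0, so R_2 = 4221/243 = 17.37 kN.

R_2 = 17.37 kN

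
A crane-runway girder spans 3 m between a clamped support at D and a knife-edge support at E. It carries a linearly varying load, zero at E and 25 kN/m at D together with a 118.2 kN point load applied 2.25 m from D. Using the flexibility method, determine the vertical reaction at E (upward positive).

R_E = 82.3 kN

Take the reaction at E as the redundant and release it; the primary structure is a cantilever fixed at D.
Deflection at E on the released cantilever, summing each load's contribution:
  triangular load, peak 25 at the fixed end: w₀L⁴/(30EI) = 67.5/EI
  point load 118.2 at a = 2.25: Pa²(3L − a)/(6EI) = 673.2/EI
  δ_0 = 740.7/EI
Tip deflection under a unit load at E: L³/(3EI) = 9/EI.
The prop prevents deflection at E: R_E = δ_0/δ_{EE} = 740.7/9 = 82.3 kN.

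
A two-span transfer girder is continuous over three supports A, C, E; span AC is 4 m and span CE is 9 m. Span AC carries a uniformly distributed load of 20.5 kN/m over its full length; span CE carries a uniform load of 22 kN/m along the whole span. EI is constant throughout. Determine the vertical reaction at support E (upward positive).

Release continuity at C by inserting a hinge; the redundant is the internal moment M_C. The primary structure is two simply-supported spans AC and CE.
Discontinuity in slope at C on the released structure — sum the simple-span end rotations:
  span AC: UDL 20.5: wL³/(24EI) = 54.67/EI
  span CE: UDL 22: wL³/(24EI) = 668.2/EI
  relative rotation θ_0 = (54.67 + 668.2)/EI = 722.9/EI
A unit hogging moment at C produces rotation L₁/(3EI) + L₂/(3EI) = 4.333/EI.
Slope continuity at C: θ_0 = M_C·4.333/EI, so M_C = 722.9/4.333 = 166.8 kN·m (hogging).
Span CE, ΣM about E: R_C^{CE}·9 = 891 + 166.8, so R_C^{CE} = 117.5 kN and R_E = 198 − 117.5 = 80.46 kN.

R_E = 80.46 kN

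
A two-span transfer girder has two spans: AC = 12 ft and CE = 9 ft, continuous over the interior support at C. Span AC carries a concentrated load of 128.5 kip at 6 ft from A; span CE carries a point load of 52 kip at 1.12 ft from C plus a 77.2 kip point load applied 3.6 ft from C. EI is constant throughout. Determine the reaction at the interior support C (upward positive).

Insert a hinge at C; M_C is the redundant, and each span becomes simply supported.
Rotations at C on the released spans (each span's end-slope, ×1/EI):
  span AC: point load 128.5 at a = 6: Pab(L + a)/(6LEI) = 1156/EI
  span CE: point load 52 at a = 1.12: Pab(L + b)/(6LEI) = 143.5/EI
  span CE: point load 77.2 at a = 3.6: Pab(L + b)/(6LEI) = 400.2/EI
  relative rotation θ_0 = (1156 + 543.7)/EI = 1700/EI
A unit hogging moment at C produces rotation L₁/(3EI) + L₂/(3EI) = 7/EI.
Compatibility: M_C·(L₁+L₂)/(3EI) = θ_0, giving M_C = 242.9 kip·ft (hogging).
Span AC, ΣM about A with M_C applied at C: R_C^{AC}·12 = 771 + 242.9, so R_C^{AC} = 84.49 kip and R_A = 128.5 − 84.49 = 44.01 kip.
Span CE, ΣM about E: R_C^{CE}·9 = 826.6 + 242.9, so R_C^{CE} = 118.8 kip and R_E = 129.2 − 118.8 = 10.36 kip.
R_C = 84.49 + 118.8 = 203.3 kip.

R_C = 203.3 kip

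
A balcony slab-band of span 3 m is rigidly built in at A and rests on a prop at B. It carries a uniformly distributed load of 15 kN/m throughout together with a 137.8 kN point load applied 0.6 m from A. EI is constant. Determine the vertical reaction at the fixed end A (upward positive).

Take the reaction at B as the redundant and release it; the primary structure is a cantilever fixed at A.
Primary-structure tip deflection at B by superposition:
  UDL 15: wL⁴/(8EI) = 151.9/EI
  point load 137.8 at a = 0.6: Pa²(3L − a)/(6EI) = 69.45/EI
  δ_0 = 221.3/EI
Flexibility coefficient — unit upward force at B: δ_{BB} = L³/(3EI) = 9/EI.
Compatibility at B: δ_0 − R_B·δ_{BB} = 0, so R_B = 221.3/9 = 24.59 kN.
Vertical equilibrium: R_A = ΣP − R_B = 182.8 − 24.59 = 158.2 kN.

R_A = 158.2 kN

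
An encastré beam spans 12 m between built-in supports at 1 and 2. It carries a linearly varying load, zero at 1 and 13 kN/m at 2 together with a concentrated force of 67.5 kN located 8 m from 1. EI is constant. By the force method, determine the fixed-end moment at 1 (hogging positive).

Release both end moments; the primary structure is a simply-supported span 12 with redundants M_1 and M_2.
End rotations of the released simple span under the applied load (×1/EI):
  at 1: triangular load, peak 13: 7w₀L³/(360EI) = 436.8/EI
  at 2: triangular load, peak 13: w₀L³/(45EI) = 499.2/EI
  at 1: point load 67.5 at a = 8: Pab(L + b)/(6LEI) = 480/EI
  at 2: point load 67.5 at a = 8: Pab(L + a)/(6LEI) = 600/EI
  θ_10 = 916.8/EI,  θ_20 = 1099/EI
Flexibility coefficients: a unit moment at one end gives L/(3EI) there and L/(6EI) at the far end, so f₁₁ = f₂₂ = 4/EI and f₁₂ = f₂₁ = 2/EI.
Compatibility — zero rotation at each built-in end:
  4 M_1 + 2 M_2 = 916.8
  2 M_1 + 4 M_2 = 1099
Solving the pair gives M_1 = 122.4 kN·m and M_2 = 213.6 kN·m (hogging).

M_1 = 122.4 kN·m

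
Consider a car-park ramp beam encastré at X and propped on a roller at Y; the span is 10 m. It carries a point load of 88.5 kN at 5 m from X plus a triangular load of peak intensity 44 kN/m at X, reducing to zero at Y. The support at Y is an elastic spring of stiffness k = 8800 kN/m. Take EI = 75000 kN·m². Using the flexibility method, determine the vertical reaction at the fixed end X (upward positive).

R_X = 238.6 kN

Release the roller at Y. Primary structure: cantilever fixed at X.
Primary-structure tip deflection at Y by superposition:
  point load 88.5 at a = 5: Pa²(3L − a)/(6EI) = 9219/EI
  triangular load, peak 44 at the fixed end: w₀L⁴/(30EI) = 14667/EI
  δ_0 = 23885/EI
Tip deflection under a unit load at Y: L³/(3EI) = 333.3/EI.
With EI = 75000 kN·m²: δ_0 = 0.31847 m and δ_{YY} = 0.004444 m/kN.
Compatibility — the spring shortens by R_Y/k under the reaction it provides: δ_0 − R_Y·δ_{YY} = R_Y/k. With 1/k = 0.000114 m/kN, R_Y = δ_0 / (δ_{YY} + 1/k) = 0.31847 / (0.004444 + 0.000114) = 69.87 kN.
Vertical equilibrium: R_X = ΣP − R_Y = 308.5 − 69.87 = 238.6 kN.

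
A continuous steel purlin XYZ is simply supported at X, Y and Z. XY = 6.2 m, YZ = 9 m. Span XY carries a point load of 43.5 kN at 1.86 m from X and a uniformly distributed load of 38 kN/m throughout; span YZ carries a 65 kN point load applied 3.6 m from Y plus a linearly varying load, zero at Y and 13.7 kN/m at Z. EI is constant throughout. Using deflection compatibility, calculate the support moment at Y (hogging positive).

Insert a hinge at Y; M_Y is the redundant, and each span becomes simply supported.
End slopes at the hinge Y, treating each span as simply supported:
  span XY: point load 43.5 at a = 1.86: Pab(L + a)/(6LEI) = 76.08/EI
  span XY: UDL 38: wL³/(24EI) = 377.4/EI
  span YZ: point load 65 at a = 3.6: Pab(L + b)/(6LEI) = 337/EI
  span YZ: triangular load, peak 13.7: 7w₀L³/(360EI) = 194.2/EI
  relative rotation θ_0 = (453.4 + 531.2)/EI = 984.6/EI
A unit hogging moment at Y produces rotation L₁/(3EI) + L₂/(3EI) = 5.067/EI.
Slope continuity at Y: θ_0 = M_Y·5.067/EI, so M_Y = 984.6/5.067 = 194.3 kN·m (hogging).

M_Y = 194.3 kN·m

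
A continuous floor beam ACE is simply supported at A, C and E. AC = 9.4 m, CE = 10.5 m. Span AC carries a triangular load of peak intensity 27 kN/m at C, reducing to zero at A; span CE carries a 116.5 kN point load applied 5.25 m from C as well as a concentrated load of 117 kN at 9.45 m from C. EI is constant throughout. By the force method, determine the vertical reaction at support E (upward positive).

Take M_C as the redundant. Released structure: two simple spans AC and CE with a hinge at C.
Rotations at C on the released spans (each span's end-slope, ×1/EI):
  span AC: triangular load, peak 27: w₀L³/(45EI) = 498.4/EI
  span CE: point load 116.5 at a = 5.25: Pab(L + b)/(6LEI) = 802.8/EI
  span CE: point load 117 at a = 9.45: Pab(L + b)/(6LEI) = 212.8/EI
  relative rotation θ_0 = (498.4 + 1016)/EI = 1514/EI
A unit hogging moment at C produces rotation L₁/(3EI) + L₂/(3EI) = 6.633/EI.
Compatibility: M_C·(L₁+L₂)/(3EI) = θ_0, giving M_C = 228.2 kN·m (hogging).
Span CE, ΣM about E: R_C^{CE}·10.5 = 734.5 + 228.2, so R_C^{CE} = 91.69 kN and R_E = 233.5 − 91.69 = 141.8 kN.

R_E = 141.8 kN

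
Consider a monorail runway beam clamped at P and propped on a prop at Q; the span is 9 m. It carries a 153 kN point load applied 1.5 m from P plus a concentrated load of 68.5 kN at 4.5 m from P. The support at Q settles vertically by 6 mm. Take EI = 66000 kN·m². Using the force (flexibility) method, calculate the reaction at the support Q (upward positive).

R_Q = 25.8 kN

Remove the prop at Q; the released (primary) structure is a cantilever built in at P.
Primary-structure tip deflection at Q by superposition:
  point load 153 at a = 1.5: Pa²(3L − a)/(6EI) = 1463/EI
  point load 68.5 at a = 4.5: Pa²(3L − a)/(6EI) = 5202/EI
  δ_0 = 6665/EI
Flexibility coefficient — unit upward force at Q: δ_{QQ} = L³/(3EI) = 243/EI.
With EI = 66000 kN·m²: δ_0 = 0.10098 m and δ_{QQ} = 0.003682 m/kN.
Compatibility — the beam at Q must follow the support down by 0.006 m: δ_0 − R_Q·δ_{QQ} = 0.006, so R_Q = (0.10098 − 0.006)/0.003682 = 25.8 kN.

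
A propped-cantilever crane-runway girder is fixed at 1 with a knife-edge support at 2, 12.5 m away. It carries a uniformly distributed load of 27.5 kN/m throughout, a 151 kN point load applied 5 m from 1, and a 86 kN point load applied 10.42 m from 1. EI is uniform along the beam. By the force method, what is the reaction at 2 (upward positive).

R_2 = 225 kN

Release the roller at 2. Primary structure: cantilever fixed at 1.
Primary-structure tip deflection at 2 by superposition:
  UDL 27.5: wL⁴/(8EI) = 83923/EI
  point load 151 at a = 5: Pa²(3L − a)/(6EI) = 20448/EI
  point load 86 at a = 10.42: Pa²(3L − a)/(6EI) = 42144/EI
  δ_0 = 146515/EI
Tip deflection under a unit load at 2: L³/(3EI) = 651/EI.
The prop prevents deflection at 2: R_2 = δ_0/δ_{22} = 146515/651 = 225 kN.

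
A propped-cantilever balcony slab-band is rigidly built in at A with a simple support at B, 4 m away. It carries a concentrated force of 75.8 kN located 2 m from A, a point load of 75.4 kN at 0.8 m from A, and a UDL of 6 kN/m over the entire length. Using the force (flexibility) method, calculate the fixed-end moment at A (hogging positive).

M_A = 112.3 kN·m

Take the reaction at B as the redundant and release it; the primary structure is a cantilever fixed at A.
Downward deflection at the released point B due to the loads:
  point load 75.8 at a = 2: Pa²(3L − a)/(6EI) = 505.3/EI
  point load 75.4 at a = 0.8: Pa²(3L − a)/(6EI) = 90.08/EI
  UDL 6: wL⁴/(8EI) = 192/EI
  δ_0 = 787.4/EI
Tip deflection under a unit load at B: L³/(3EI) = 21.33/EI.
The prop prevents deflection at B: R_B = δ_0/δ_{BB} = 787.4/21.33 = 36.91 kN.
Moment equilibrium about A: M_A = Σ(load moments about A) − R_B·L = 259.9 − 36.91×4 = 112.3 kN·m.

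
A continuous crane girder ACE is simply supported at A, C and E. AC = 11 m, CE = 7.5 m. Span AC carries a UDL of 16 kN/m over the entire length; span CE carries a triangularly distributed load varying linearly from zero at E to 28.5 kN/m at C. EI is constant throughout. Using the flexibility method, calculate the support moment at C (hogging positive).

Insert a hinge at C; M_C is the redundant, and each span becomes simply supported.
End slopes at the hinge C, treating each span as simply supported:
  span AC: UDL 16: wL³/(24EI) = 887.3/EI
  span CE: triangular load, peak 28.5: w₀L³/(45EI) = 267.2/EI
  relative rotation θ_0 = (887.3 + 267.2)/EI = 1155/EI
A unit hogging moment at C produces rotation L₁/(3EI) + L₂/(3EI) = 6.167/EI.
Compatibility: M_C·(L₁+L₂)/(3EI) = θ_0, giving M_C = 187.2 kN·m (hogging).

M_C = 187.2 kN·m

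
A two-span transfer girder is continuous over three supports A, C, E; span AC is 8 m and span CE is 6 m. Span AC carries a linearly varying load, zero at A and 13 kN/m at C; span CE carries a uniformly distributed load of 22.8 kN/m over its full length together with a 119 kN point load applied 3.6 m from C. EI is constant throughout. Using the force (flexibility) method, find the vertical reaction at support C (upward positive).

Insert a hinge at C; M_C is the redundant, and each span becomes simply supported.
End slopes at the hinge C, treating each span as simply supported:
  span AC: triangular load, peak 13: w₀L³/(45EI) = 147.9/EI
  span CE: UDL 22.8: wL³/(24EI) = 205.2/EI
  span CE: point load 119 at a = 3.6: Pab(L + b)/(6LEI) = 239.9/EI
  relative rotation θ_0 = (147.9 + 445.1)/EI = 593/EI
A unit hogging moment at C produces rotation L₁/(3EI) + L₂/(3EI) = 4.667/EI.
Compatibility: M_C·(L₁+L₂)/(3EI) = θ_0, giving M_C = 127.1 kN·m (hogging).
Span AC, ΣM about A with M_C applied at C: R_C^{AC}·8 = 277.3 + 127.1, so R_C^{AC} = 50.55 kN and R_A = 52 − 50.55 = 1.449 kN.
Span CE, ΣM about E: R_C^{CE}·6 = 696 + 127.1, so R_C^{CE} = 137.2 kN and R_E = 255.8 − 137.2 = 118.6 kN.
R_C = 50.55 + 137.2 = 187.7 kN.

R_C = 187.7 kN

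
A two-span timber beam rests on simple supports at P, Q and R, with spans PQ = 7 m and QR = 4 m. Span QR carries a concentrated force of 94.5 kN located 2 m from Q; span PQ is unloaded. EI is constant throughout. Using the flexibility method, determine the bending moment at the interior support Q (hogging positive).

Release continuity at Q by inserting a hinge; the redundant is the internal moment M_Q. The primary structure is two simply-supported spans PQ and QR.
Rotations at Q on the released spans (each span's end-slope, ×1/EI):
  span QR: point load 94.5 at a = 2: Pab(L + b)/(6LEI) = 94.5/EI
  relative rotation θ_0 = (0 + 94.5)/EI = 94.5/EI
A unit hogging moment at Q produces rotation L₁/(3EI) + L₂/(3EI) = 3.667/EI.
Compatibility: M_Q·(L₁+L₂)/(3EI) = θ_0, giving M_Q = 25.77 kN·m (hogging).

M_Q = 25.77 kN·m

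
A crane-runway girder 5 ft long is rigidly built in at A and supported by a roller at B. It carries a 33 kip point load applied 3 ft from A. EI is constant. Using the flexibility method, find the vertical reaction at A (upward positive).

R_A = 18.74 kip

Take the reaction at B as the redundant and release it; the primary structure is a cantilever fixed at A.
Free-end deflection of the primary structure under the applied loading (downward +):
  point load 33 at a = 3: Pa²(3L − a)/(6EI) = 594/EI
Tip deflection under a unit load at B: L³/(3EI) = 41.67/EI.
Compatibility at B: δ_0 − R_B·δ_{BB} = 0, so R_B = 594/41.67 = 14.26 kip.
Vertical equilibrium: R_A = ΣP − R_B = 33 − 14.26 = 18.74 kip.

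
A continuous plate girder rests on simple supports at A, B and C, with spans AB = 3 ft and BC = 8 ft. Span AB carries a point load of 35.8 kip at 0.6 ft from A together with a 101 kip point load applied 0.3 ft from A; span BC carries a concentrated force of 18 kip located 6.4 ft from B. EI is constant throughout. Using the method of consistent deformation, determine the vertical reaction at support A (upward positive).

R_A = 113.9 kip

Release continuity at B by inserting a hinge; the redundant is the internal moment M_B. The primary structure is two simply-supported spans AB and BC.
Discontinuity in slope at B on the released structure — sum the simple-span end rotations:
  span AB: point load 35.8 at a = 0.6: Pab(L + a)/(6LEI) = 10.31/EI
  span AB: point load 101 at a = 0.3: Pab(L + a)/(6LEI) = 15/EI
  span BC: point load 18 at a = 6.4: Pab(L + b)/(6LEI) = 36.86/EI
  relative rotation θ_0 = (25.31 + 36.86)/EI = 62.17/EI
A unit hogging moment at B produces rotation L₁/(3EI) + L₂/(3EI) = 3.667/EI.
Compatibility: M_B·(L₁+L₂)/(3EI) = θ_0, giving M_B = 16.96 kip·ft (hogging).
Span AB, ΣM about A with M_B applied at B: R_B^{AB}·3 = 51.78 + 16.96, so R_B^{AB} = 22.91 kip and R_A = 136.8 − 22.91 = 113.9 kip.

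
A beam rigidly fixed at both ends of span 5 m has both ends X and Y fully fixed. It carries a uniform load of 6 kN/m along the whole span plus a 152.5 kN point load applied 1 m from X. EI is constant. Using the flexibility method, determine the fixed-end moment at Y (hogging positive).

Release both end moments; the primary structure is a simply-supported span XY with redundants M_X and M_Y.
End rotations of the released simple span under the applied load (×1/EI):
  at X: UDL 6: wL³/(24EI) = 31.25/EI
  at Y: UDL 6: wL³/(24EI) = 31.25/EI
  at X: point load 152.5 at a = 1: Pab(L + b)/(6LEI) = 183/EI
  at Y: point load 152.5 at a = 1: Pab(L + a)/(6LEI) = 122/EI
  θ_X0 = 214.2/EI,  θ_Y0 = 153.2/EI
Flexibility coefficients: a unit moment at one end gives L/(3EI) there and L/(6EI) at the far end, so f₁₁ = f₂₂ = 1.667/EI and f₁₂ = f₂₁ = 0.8333/EI.
Compatibility — zero rotation at each built-in end:
  1.667 M_X + 0.8333 M_Y = 214.2
  0.8333 M_X + 1.667 M_Y = 153.2
Solving the pair gives M_X = 110.1 kN·m and M_Y = 36.9 kN·m (hogging).

M_Y = 36.9 kN·m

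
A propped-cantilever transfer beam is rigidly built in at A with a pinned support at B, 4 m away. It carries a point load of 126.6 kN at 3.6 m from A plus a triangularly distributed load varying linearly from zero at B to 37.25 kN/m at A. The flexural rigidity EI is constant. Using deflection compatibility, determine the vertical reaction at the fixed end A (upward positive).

R_A = 78.53 kN

Take the reaction at B as the redundant and release it; the primary structure is a cantilever fixed at A.
Downward deflection at the released point B due to the loads:
  point load 126.6 at a = 3.6: Pa²(3L − a)/(6EI) = 2297/EI
  triangular load, peak 37.25 at the fixed end: w₀L⁴/(30EI) = 317.9/EI
  δ_0 = 2615/EI
Tip deflection under a unit load at B: L³/(3EI) = 21.33/EI.
Compatibility at B: δ_0 − R_B·δ_{BB} = 0, so R_B = 2615/21.33 = 122.6 kN.
Vertical equilibrium: R_A = ΣP − R_B = 201.1 − 122.6 = 78.53 kN.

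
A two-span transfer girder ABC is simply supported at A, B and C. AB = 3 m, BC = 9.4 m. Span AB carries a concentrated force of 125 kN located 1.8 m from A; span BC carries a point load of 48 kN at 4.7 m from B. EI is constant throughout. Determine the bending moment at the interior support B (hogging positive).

M_B = 81.55 kN·m

Insert a hinge at B; M_B is the redundant, and each span becomes simply supported.
End slopes at the hinge B, treating each span as simply supported:
  span AB: point load 125 at a = 1.8: Pab(L + a)/(6LEI) = 72/EI
  span BC: point load 48 at a = 4.7: Pab(L + b)/(6LEI) = 265.1/EI
  relative rotation θ_0 = (72 + 265.1)/EI = 337.1/EI
A unit hogging moment at B produces rotation L₁/(3EI) + L₂/(3EI) = 4.133/EI.
Slope continuity at B: θ_0 = M_B·4.133/EI, so M_B = 337.1/4.133 = 81.55 kN·m (hogging).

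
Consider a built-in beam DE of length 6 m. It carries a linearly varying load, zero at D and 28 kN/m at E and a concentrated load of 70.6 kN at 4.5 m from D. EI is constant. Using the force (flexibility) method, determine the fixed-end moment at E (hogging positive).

M_E = 110 kN·m

Take the two fixed-end moments M_D, M_E as redundants; the released structure is the simple span DE.
End rotations of the released simple span under the applied load (×1/EI):
  at D: triangular load, peak 28: 7w₀L³/(360EI) = 117.6/EI
  at E: triangular load, peak 28: w₀L³/(45EI) = 134.4/EI
  at D: point load 70.6 at a = 4.5: Pab(L + b)/(6LEI) = 99.28/EI
  at E: point load 70.6 at a = 4.5: Pab(L + a)/(6LEI) = 139/EI
  θ_D0 = 216.9/EI,  θ_E0 = 273.4/EI
Flexibility coefficients: a unit moment at one end gives L/(3EI) there and L/(6EI) at the far end, so f₁₁ = f₂₂ = 2/EI and f₁₂ = f₂₁ = 1/EI.
Compatibility — zero rotation at each built-in end:
  2 M_D + 1 M_E = 216.9
  1 M_D + 2 M_E = 273.4
Solving the pair gives M_D = 53.46 kN·m and M_E = 110 kN·m (hogging).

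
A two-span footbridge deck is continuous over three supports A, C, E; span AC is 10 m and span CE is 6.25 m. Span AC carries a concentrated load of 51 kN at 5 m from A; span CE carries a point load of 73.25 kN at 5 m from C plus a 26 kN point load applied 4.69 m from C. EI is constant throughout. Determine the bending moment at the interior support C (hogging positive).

M_C = 83.06 kN·m

Release continuity at C by inserting a hinge; the redundant is the internal moment M_C. The primary structure is two simply-supported spans AC and CE.
Rotations at C on the released spans (each span's end-slope, ×1/EI):
  span AC: point load 51 at a = 5: Pab(L + a)/(6LEI) = 318.8/EI
  span CE: point load 73.25 at a = 5: Pab(L + b)/(6LEI) = 91.56/EI
  span CE: point load 26 at a = 4.69: Pab(L + b)/(6LEI) = 39.62/EI
  relative rotation θ_0 = (318.8 + 131.2)/EI = 449.9/EI
A unit hogging moment at C produces rotation L₁/(3EI) + L₂/(3EI) = 5.417/EI.
Compatibility: M_C·(L₁+L₂)/(3EI) = θ_0, giving M_C = 83.06 kN·m (hogging).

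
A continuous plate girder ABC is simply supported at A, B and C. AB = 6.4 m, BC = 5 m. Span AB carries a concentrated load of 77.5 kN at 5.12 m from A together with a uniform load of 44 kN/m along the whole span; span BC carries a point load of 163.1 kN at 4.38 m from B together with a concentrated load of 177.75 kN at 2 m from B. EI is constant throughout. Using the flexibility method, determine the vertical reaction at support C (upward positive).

Insert a hinge at B; M_B is the redundant, and each span becomes simply supported.
Discontinuity in slope at B on the released structure — sum the simple-span end rotations:
  span AB: point load 77.5 at a = 5.12: Pab(L + a)/(6LEI) = 152.4/EI
  span AB: UDL 44: wL³/(24EI) = 480.6/EI
  span BC: point load 163.1 at a = 4.38: Pab(L + b)/(6LEI) = 82.97/EI
  span BC: point load 177.75 at a = 2: Pab(L + b)/(6LEI) = 284.4/EI
  relative rotation θ_0 = (633 + 367.4)/EI = 1000/EI
A unit hogging moment at B produces rotation L₁/(3EI) + L₂/(3EI) = 3.8/EI.
Compatibility: M_B·(L₁+L₂)/(3EI) = θ_0, giving M_B = 263.2 kN·m (hogging).
Span BC, ΣM about C: R_B^{BC}·5 = 634.4 + 263.2, so R_B^{BC} = 179.5 kN and R_C = 340.9 − 179.5 = 161.3 kN.

R_C = 161.3 kN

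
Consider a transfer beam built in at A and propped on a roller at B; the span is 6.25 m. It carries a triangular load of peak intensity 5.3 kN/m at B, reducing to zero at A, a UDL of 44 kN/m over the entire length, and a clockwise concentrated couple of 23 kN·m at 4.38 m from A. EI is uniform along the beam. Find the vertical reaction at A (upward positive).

R_A = 174.3 kN

Release the roller at B. Primary structure: cantilever fixed at A.
Free-end deflection of the primary structure under the applied loading (downward +):
  triangular load, peak 5.3 at the free end: 11w₀L⁴/(120EI) = 741.3/EI
  UDL 44: wL⁴/(8EI) = 8392/EI
  clockwise couple 23 at a = 4.38: M₀a(2L − a)/(2EI) = 409/EI
  δ_0 = 9543/EI
Tip deflection under a unit load at B: L³/(3EI) = 81.38/EI.
Compatibility at B: δ_0 − R_B·δ_{BB} = 0, so R_B = 9543/81.38 = 117.3 kN.
Vertical equilibrium: R_A = ΣP − R_B = 291.6 − 117.3 = 174.3 kN.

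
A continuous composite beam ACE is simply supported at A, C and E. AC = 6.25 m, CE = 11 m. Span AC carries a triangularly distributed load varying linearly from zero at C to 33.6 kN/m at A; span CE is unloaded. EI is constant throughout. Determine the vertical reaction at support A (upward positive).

R_A = 65.56 kN

Take M_C as the redundant. Released structure: two simple spans AC and CE with a hinge at C.
Rotations at C on the released spans (each span's end-slope, ×1/EI):
  span AC: triangular load, peak 33.6: 7w₀L³/(360EI) = 159.5/EI
  relative rotation θ_0 = (159.5 + 0)/EI = 159.5/EI
A unit hogging moment at C produces rotation L₁/(3EI) + L₂/(3EI) = 5.75/EI.
Compatibility: M_C·(L₁+L₂)/(3EI) = θ_0, giving M_C = 27.74 kN·m (hogging).
Span AC, ΣM about A with M_C applied at C: R_C^{AC}·6.25 = 218.8 + 27.74, so R_C^{AC} = 39.44 kN and R_A = 105 − 39.44 = 65.56 kN.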